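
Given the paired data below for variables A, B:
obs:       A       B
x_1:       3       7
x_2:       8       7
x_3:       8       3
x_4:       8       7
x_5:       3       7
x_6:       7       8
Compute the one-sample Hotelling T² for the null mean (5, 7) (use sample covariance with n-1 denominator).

Step 1 — sample mean vector:
  mean(A) = (3 + 8 + 8 + 8 + 3 + 7) / 6 = 37/6 = 6.1667
  mean(B) = (7 + 7 + 3 + 7 + 7 + 8) / 6 = 39/6 = 6.5
  x̄ = (6.1667, 6.5),  deviation x̄ - mu_0 = (6.1667, 6.5) - (5, 7) = (1.1667, -0.5).

Step 2 — sample covariance matrix, S[i,j] = (1/(n-1)) · Σ_k (x_{k,i} - mean_i) · (x_{k,j} - mean_j), divisor n-1 = 5:
  S[A,A] = ((-3.1667)·(-3.1667) + (1.8333)·(1.8333) + (1.8333)·(1.8333) + (1.8333)·(1.8333) + (-3.1667)·(-3.1667) + (0.8333)·(0.8333)) / 5 = 30.8333/5 = 6.1667
  S[A,B] = ((-3.1667)·(0.5) + (1.8333)·(0.5) + (1.8333)·(-3.5) + (1.8333)·(0.5) + (-3.1667)·(0.5) + (0.8333)·(1.5)) / 5 = -6.5/5 = -1.3
  S[B,B] = ((0.5)·(0.5) + (0.5)·(0.5) + (-3.5)·(-3.5) + (0.5)·(0.5) + (0.5)·(0.5) + (1.5)·(1.5)) / 5 = 15.5/5 = 3.1
  S = [[6.1667, -1.3],
 [-1.3, 3.1]].

Step 3 — invert S. det(S) = 6.1667·3.1 - (-1.3)² = 17.4267.
  S^{-1} = (1/det) · [[d, -b], [-b, a]] = [[0.1779, 0.0746],
 [0.0746, 0.3539]].

Step 4 — quadratic form (x̄ - mu_0)^T · S^{-1} · (x̄ - mu_0):
  S^{-1} · (x̄ - mu_0) = (0.1702, -0.0899),
  (x̄ - mu_0)^T · [...] = (1.1667)·(0.1702) + (-0.5)·(-0.0899) = 0.2436.

Step 5 — scale by n: T² = 6 · 0.2436 = 1.4614.

T² ≈ 1.4614


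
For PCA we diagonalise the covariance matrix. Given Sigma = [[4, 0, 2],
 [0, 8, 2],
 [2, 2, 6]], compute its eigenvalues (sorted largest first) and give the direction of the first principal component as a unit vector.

Step 1 — characteristic polynomial p(λ) = det(λI - Sigma) = λ³ - tr·λ² + c_1·λ - det, where tr = trace, c_1 = sum of the principal 2×2 minors, det = det(Sigma):
  tr = 4 + 8 + 6 = 18,
  c_1 = (4·8 - (0)²) + (4·6 - (2)²) + (8·6 - (2)²) = 32 + 20 + 44 = 96,
  det = 4·(8·6 - (2)²) - (0)·((0)·6 - (2)·(2)) + (2)·((0)·(2) - 8·(2)) = 4·(44) - (0)·(-4) + (2)·(-16) = 144.
  So p(λ) = λ³ - 18λ² + 96λ - 144.
Step 2 — look for an integer root (rational root theorem: any rational root is an integer divisor of 144). Testing λ = 6:
  p(6) = 216 - 648 + 576 - 144 = 0  ✓
  Dividing out (λ - 6): p(λ) = (λ - 6)(λ² - 12λ + 24).
Step 3 — remaining eigenvalues from the quadratic λ² - 12λ + 24 = 0:
  Δ = 12² - 4·24 = 144 - 96 = 48,  λ = (12 ± √48)/2 = (12 ± 6.9282)/2 ≈ 9.4641 or 2.5359.
  Sorted: λ_1 = 9.4641,  λ_2 = 6,  λ_3 = 2.5359  (check: sum = 18 = tr ✓).

Step 4 — unit eigenvector for λ_1 ≈ 9.4641: v spans the null space of (Sigma - λ_1 I), whose rows are
  r_1 = (-5.4641, 0, 2),  r_2 = (0, -1.4641, 2),  r_3 = (2, 2, -3.4641).
  v is orthogonal to every row, so take v ∝ r_1 × r_2 = ((0)·(2) - (2)·(-1.4641), (2)·(0) - (-5.4641)·(2), (-5.4641)·(-1.4641) - (0)·(0)) ≈ (2.9282, 10.9282, 8).
  Let u = (2.9282, 10.9282, 8).
  ||u|| = √((2.9282)² + (10.9282)² + (8)²) = √(192) ≈ 13.8564,  v_1 = u/||u|| ≈ (0.2113, 0.7887, 0.5774) (||v_1|| = 1).

λ_1 = 9.4641,  λ_2 = 6,  λ_3 = 2.5359;  v_1 ≈ (0.2113, 0.7887, 0.5774)


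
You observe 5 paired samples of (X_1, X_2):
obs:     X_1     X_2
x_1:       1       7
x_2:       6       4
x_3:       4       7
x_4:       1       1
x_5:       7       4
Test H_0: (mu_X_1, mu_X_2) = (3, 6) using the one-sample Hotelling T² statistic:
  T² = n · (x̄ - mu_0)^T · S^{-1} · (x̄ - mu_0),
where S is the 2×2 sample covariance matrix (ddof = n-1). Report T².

Step 1 — sample mean vector:
  mean(X_1) = (1 + 6 + 4 + 1 + 7) / 5 = 19/5 = 3.8
  mean(X_2) = (7 + 4 + 7 + 1 + 4) / 5 = 23/5 = 4.6
  x̄ = (3.8, 4.6),  deviation x̄ - mu_0 = (3.8, 4.6) - (3, 6) = (0.8, -1.4).

Step 2 — sample covariance matrix, S[i,j] = (1/(n-1)) · Σ_k (x_{k,i} - mean_i) · (x_{k,j} - mean_j), divisor n-1 = 4:
  S[X_1,X_1] = ((-2.8)·(-2.8) + (2.2)·(2.2) + (0.2)·(0.2) + (-2.8)·(-2.8) + (3.2)·(3.2)) / 4 = 30.8/4 = 7.7
  S[X_1,X_2] = ((-2.8)·(2.4) + (2.2)·(-0.6) + (0.2)·(2.4) + (-2.8)·(-3.6) + (3.2)·(-0.6)) / 4 = 0.6/4 = 0.15
  S[X_2,X_2] = ((2.4)·(2.4) + (-0.6)·(-0.6) + (2.4)·(2.4) + (-3.6)·(-3.6) + (-0.6)·(-0.6)) / 4 = 25.2/4 = 6.3
  S = [[7.7, 0.15],
 [0.15, 6.3]].

Step 3 — invert S. det(S) = 7.7·6.3 - (0.15)² = 48.4875.
  S^{-1} = (1/det) · [[d, -b], [-b, a]] = [[0.1299, -0.0031],
 [-0.0031, 0.1588]].

Step 4 — quadratic form (x̄ - mu_0)^T · S^{-1} · (x̄ - mu_0):
  S^{-1} · (x̄ - mu_0) = (0.1083, -0.2248),
  (x̄ - mu_0)^T · [...] = (0.8)·(0.1083) + (-1.4)·(-0.2248) = 0.4013.

Step 5 — scale by n: T² = 5 · 0.4013 = 2.0067.

T² ≈ 2.0067


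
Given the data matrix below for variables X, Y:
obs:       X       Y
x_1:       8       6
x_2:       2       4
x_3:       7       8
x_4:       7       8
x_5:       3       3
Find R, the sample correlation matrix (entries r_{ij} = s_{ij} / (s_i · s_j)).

Step 1 — column means:
  mean(X) = (8 + 2 + 7 + 7 + 3) / 5 = 27/5 = 5.4
  mean(Y) = (6 + 4 + 8 + 8 + 3) / 5 = 29/5 = 5.8

Step 2 — sample variances and covariances s[i,j] = (1/(n-1)) · Σ_k (x_{k,i} - mean_i) · (x_{k,j} - mean_j), with n-1 = 4:
  s[X,X] = ((2.6)·(2.6) + (-3.4)·(-3.4) + (1.6)·(1.6) + (1.6)·(1.6) + (-2.4)·(-2.4)) / 4 = 29.2/4 = 7.3
  s[X,Y] = ((2.6)·(0.2) + (-3.4)·(-1.8) + (1.6)·(2.2) + (1.6)·(2.2) + (-2.4)·(-2.8)) / 4 = 20.4/4 = 5.1
  s[Y,Y] = ((0.2)·(0.2) + (-1.8)·(-1.8) + (2.2)·(2.2) + (2.2)·(2.2) + (-2.8)·(-2.8)) / 4 = 20.8/4 = 5.2
  Sample standard deviations s_i = √(s[i,i]):
  s(X) = √(7.3) = 2.7019
  s(Y) = √(5.2) = 2.2804

Step 3 — r_{ij} = s_{ij} / (s_i · s_j):
  r[X,X] = 1 (diagonal).
  r[X,Y] = 5.1 / (2.7019 · 2.2804) = 5.1 / 6.1612 = 0.8278
  r[Y,Y] = 1 (diagonal).

R is symmetric with unit diagonal. Assembling:

R = [[1, 0.8278],
 [0.8278, 1]]


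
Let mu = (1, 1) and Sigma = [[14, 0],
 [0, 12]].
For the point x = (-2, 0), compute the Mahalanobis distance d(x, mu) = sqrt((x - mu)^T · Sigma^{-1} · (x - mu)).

Step 1 — centre the observation: (x - mu) = (-3, -1).

Step 2 — invert Sigma. det(Sigma) = 14·12 - (0)² = 168.
  Sigma^{-1} = (1/det) · [[d, -b], [-b, a]] = [[0.0714, 0],
 [0, 0.0833]].

Step 3 — form the quadratic (x - mu)^T · Sigma^{-1} · (x - mu):
  Sigma^{-1} · (x - mu) = (-0.2143, -0.0833).
  (x - mu)^T · [Sigma^{-1} · (x - mu)] = (-3)·(-0.2143) + (-1)·(-0.0833) = 0.7262.

Step 4 — take square root: d = √(0.7262) ≈ 0.8522.

d(x, mu) = √(0.7262) ≈ 0.8522


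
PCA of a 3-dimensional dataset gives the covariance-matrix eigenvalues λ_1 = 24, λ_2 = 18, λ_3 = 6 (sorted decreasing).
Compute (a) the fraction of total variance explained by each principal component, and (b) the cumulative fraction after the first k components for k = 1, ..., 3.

Step 1 — total variance = trace(Sigma) = Σ λ_i = 24 + 18 + 6 = 48.

Step 2 — fraction explained by component i = λ_i / Σ λ:
  PC1: 24/48 = 0.5
  PC2: 18/48 = 0.375
  PC3: 6/48 = 0.125

Step 3 — cumulative fraction after k components = (λ_1 + ... + λ_k) / Σ λ:
  k = 1: 24/48 = 0.5
  k = 2: (24 + 18)/48 = 42/48 = 0.875
  k = 3: (24 + 18 + 6)/48 = 48/48 = 1

Summary (fraction, with percent):

explained: PC1 0.5 (50%), PC2 0.375 (37.5%), PC3 0.125 (12.5%);  cumulative: 0.5, 0.875, 1


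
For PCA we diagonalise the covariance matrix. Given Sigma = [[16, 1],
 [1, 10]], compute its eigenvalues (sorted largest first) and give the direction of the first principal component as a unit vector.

Step 1 — characteristic polynomial of 2×2 Sigma:
  det(Sigma - λI) = λ² - trace · λ + det = 0.
  trace = 16 + 10 = 26, det = 16·10 - (1)² = 159.
Step 2 — discriminant:
  Δ = trace² - 4·det = 676 - 636 = 40.
Step 3 — eigenvalues:
  λ = (trace ± √Δ)/2 = (26 ± 6.3246)/2,
  λ_1 = 16.1623,  λ_2 = 9.8377.

Step 4 — unit eigenvector for λ_1: solve (Sigma - λ_1 I)v = 0. First row:
  (16 - 16.1623)·v_x + (1)·v_y = 0, i.e. (-0.1623)·v_x + (1)·v_y = 0,
  so v ∝ (b, λ_1 - a) = (1, 0.1623) = u.
  ||u|| = √((1)² + (0.1623)²) = √(1.0263) ≈ 1.0131,
  v_1 = u/||u|| ≈ (0.9871, 0.1602) (||v_1|| = 1).

λ_1 = 16.1623,  λ_2 = 9.8377;  v_1 ≈ (0.9871, 0.1602)


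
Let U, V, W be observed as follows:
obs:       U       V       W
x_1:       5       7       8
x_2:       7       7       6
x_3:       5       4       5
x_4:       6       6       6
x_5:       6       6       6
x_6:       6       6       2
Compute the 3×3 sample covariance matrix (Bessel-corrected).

Step 1 — column means:
  mean(U) = (5 + 7 + 5 + 6 + 6 + 6) / 6 = 35/6 = 5.8333
  mean(V) = (7 + 7 + 4 + 6 + 6 + 6) / 6 = 36/6 = 6
  mean(W) = (8 + 6 + 5 + 6 + 6 + 2) / 6 = 33/6 = 5.5

Step 2 — sample covariance S[i,j] = (1/(n-1)) · Σ_k (x_{k,i} - mean_i) · (x_{k,j} - mean_j), with n-1 = 5.
  S[U,U] = ((-0.8333)·(-0.8333) + (1.1667)·(1.1667) + (-0.8333)·(-0.8333) + (0.1667)·(0.1667) + (0.1667)·(0.1667) + (0.1667)·(0.1667)) / 5 = 2.8333/5 = 0.5667
  S[U,V] = ((-0.8333)·(1) + (1.1667)·(1) + (-0.8333)·(-2) + (0.1667)·(0) + (0.1667)·(0) + (0.1667)·(0)) / 5 = 2/5 = 0.4
  S[U,W] = ((-0.8333)·(2.5) + (1.1667)·(0.5) + (-0.8333)·(-0.5) + (0.1667)·(0.5) + (0.1667)·(0.5) + (0.1667)·(-3.5)) / 5 = -1.5/5 = -0.3
  S[V,V] = ((1)·(1) + (1)·(1) + (-2)·(-2) + (0)·(0) + (0)·(0) + (0)·(0)) / 5 = 6/5 = 1.2
  S[V,W] = ((1)·(2.5) + (1)·(0.5) + (-2)·(-0.5) + (0)·(0.5) + (0)·(0.5) + (0)·(-3.5)) / 5 = 4/5 = 0.8
  S[W,W] = ((2.5)·(2.5) + (0.5)·(0.5) + (-0.5)·(-0.5) + (0.5)·(0.5) + (0.5)·(0.5) + (-3.5)·(-3.5)) / 5 = 19.5/5 = 3.9

S is symmetric (S[j,i] = S[i,j]). Assembling:

S = [[0.5667, 0.4, -0.3],
 [0.4, 1.2, 0.8],
 [-0.3, 0.8, 3.9]]


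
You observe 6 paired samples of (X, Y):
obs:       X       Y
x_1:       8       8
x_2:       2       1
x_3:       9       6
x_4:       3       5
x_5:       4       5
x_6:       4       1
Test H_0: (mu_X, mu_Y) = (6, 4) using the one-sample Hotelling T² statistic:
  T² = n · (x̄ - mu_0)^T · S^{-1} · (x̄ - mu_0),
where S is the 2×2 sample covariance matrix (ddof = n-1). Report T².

Step 1 — sample mean vector:
  mean(X) = (8 + 2 + 9 + 3 + 4 + 4) / 6 = 30/6 = 5
  mean(Y) = (8 + 1 + 6 + 5 + 5 + 1) / 6 = 26/6 = 4.3333
  x̄ = (5, 4.3333),  deviation x̄ - mu_0 = (5, 4.3333) - (6, 4) = (-1, 0.3333).

Step 2 — sample covariance matrix, S[i,j] = (1/(n-1)) · Σ_k (x_{k,i} - mean_i) · (x_{k,j} - mean_j), divisor n-1 = 5:
  S[X,X] = ((3)·(3) + (-3)·(-3) + (4)·(4) + (-2)·(-2) + (-1)·(-1) + (-1)·(-1)) / 5 = 40/5 = 8
  S[X,Y] = ((3)·(3.6667) + (-3)·(-3.3333) + (4)·(1.6667) + (-2)·(0.6667) + (-1)·(0.6667) + (-1)·(-3.3333)) / 5 = 29/5 = 5.8
  S[Y,Y] = ((3.6667)·(3.6667) + (-3.3333)·(-3.3333) + (1.6667)·(1.6667) + (0.6667)·(0.6667) + (0.6667)·(0.6667) + (-3.3333)·(-3.3333)) / 5 = 39.3333/5 = 7.8667
  S = [[8, 5.8],
 [5.8, 7.8667]].

Step 3 — invert S. det(S) = 8·7.8667 - (5.8)² = 29.2933.
  S^{-1} = (1/det) · [[d, -b], [-b, a]] = [[0.2685, -0.198],
 [-0.198, 0.2731]].

Step 4 — quadratic form (x̄ - mu_0)^T · S^{-1} · (x̄ - mu_0):
  S^{-1} · (x̄ - mu_0) = (-0.3345, 0.289),
  (x̄ - mu_0)^T · [...] = (-1)·(-0.3345) + (0.3333)·(0.289) = 0.4309.

Step 5 — scale by n: T² = 6 · 0.4309 = 2.5853.

T² ≈ 2.5853


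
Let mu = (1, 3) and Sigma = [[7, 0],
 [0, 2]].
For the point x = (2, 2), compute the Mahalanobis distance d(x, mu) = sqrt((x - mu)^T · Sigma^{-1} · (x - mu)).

Step 1 — centre the observation: (x - mu) = (1, -1).

Step 2 — invert Sigma. det(Sigma) = 7·2 - (0)² = 14.
  Sigma^{-1} = (1/det) · [[d, -b], [-b, a]] = [[0.1429, 0],
 [0, 0.5]].

Step 3 — form the quadratic (x - mu)^T · Sigma^{-1} · (x - mu):
  Sigma^{-1} · (x - mu) = (0.1429, -0.5).
  (x - mu)^T · [Sigma^{-1} · (x - mu)] = (1)·(0.1429) + (-1)·(-0.5) = 0.6429.

Step 4 — take square root: d = √(0.6429) ≈ 0.8018.

d(x, mu) = √(0.6429) ≈ 0.8018


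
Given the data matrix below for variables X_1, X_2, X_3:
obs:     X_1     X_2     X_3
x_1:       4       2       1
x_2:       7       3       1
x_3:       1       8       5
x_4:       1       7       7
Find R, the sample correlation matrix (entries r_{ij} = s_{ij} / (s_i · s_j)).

Step 1 — column means:
  mean(X_1) = (4 + 7 + 1 + 1) / 4 = 13/4 = 3.25
  mean(X_2) = (2 + 3 + 8 + 7) / 4 = 20/4 = 5
  mean(X_3) = (1 + 1 + 5 + 7) / 4 = 14/4 = 3.5

Step 2 — sample variances and covariances s[i,j] = (1/(n-1)) · Σ_k (x_{k,i} - mean_i) · (x_{k,j} - mean_j), with n-1 = 3:
  s[X_1,X_1] = ((0.75)·(0.75) + (3.75)·(3.75) + (-2.25)·(-2.25) + (-2.25)·(-2.25)) / 3 = 24.75/3 = 8.25
  s[X_1,X_2] = ((0.75)·(-3) + (3.75)·(-2) + (-2.25)·(3) + (-2.25)·(2)) / 3 = -21/3 = -7
  s[X_1,X_3] = ((0.75)·(-2.5) + (3.75)·(-2.5) + (-2.25)·(1.5) + (-2.25)·(3.5)) / 3 = -22.5/3 = -7.5
  s[X_2,X_2] = ((-3)·(-3) + (-2)·(-2) + (3)·(3) + (2)·(2)) / 3 = 26/3 = 8.6667
  s[X_2,X_3] = ((-3)·(-2.5) + (-2)·(-2.5) + (3)·(1.5) + (2)·(3.5)) / 3 = 24/3 = 8
  s[X_3,X_3] = ((-2.5)·(-2.5) + (-2.5)·(-2.5) + (1.5)·(1.5) + (3.5)·(3.5)) / 3 = 27/3 = 9
  Sample standard deviations s_i = √(s[i,i]):
  s(X_1) = √(8.25) = 2.8723
  s(X_2) = √(8.6667) = 2.9439
  s(X_3) = √(9) = 3

Step 3 — r_{ij} = s_{ij} / (s_i · s_j):
  r[X_1,X_1] = 1 (diagonal).
  r[X_1,X_2] = -7 / (2.8723 · 2.9439) = -7 / 8.4558 = -0.8278
  r[X_1,X_3] = -7.5 / (2.8723 · 3) = -7.5 / 8.6168 = -0.8704
  r[X_2,X_2] = 1 (diagonal).
  r[X_2,X_3] = 8 / (2.9439 · 3) = 8 / 8.8318 = 0.9058
  r[X_3,X_3] = 1 (diagonal).

R is symmetric with unit diagonal. Assembling:

R = [[1, -0.8278, -0.8704],
 [-0.8278, 1, 0.9058],
 [-0.8704, 0.9058, 1]]


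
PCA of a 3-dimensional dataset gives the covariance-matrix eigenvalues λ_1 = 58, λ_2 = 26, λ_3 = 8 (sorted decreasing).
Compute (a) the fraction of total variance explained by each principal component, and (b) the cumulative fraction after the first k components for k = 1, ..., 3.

Step 1 — total variance = trace(Sigma) = Σ λ_i = 58 + 26 + 8 = 92.

Step 2 — fraction explained by component i = λ_i / Σ λ:
  PC1: 58/92 = 0.6304
  PC2: 26/92 = 0.2826
  PC3: 8/92 = 0.087

Step 3 — cumulative fraction after k components = (λ_1 + ... + λ_k) / Σ λ:
  k = 1: 58/92 = 0.6304
  k = 2: (58 + 26)/92 = 84/92 = 0.913
  k = 3: (58 + 26 + 8)/92 = 92/92 = 1

Summary (fraction, with percent):

explained: PC1 0.6304 (63.04%), PC2 0.2826 (28.26%), PC3 0.087 (8.7%);  cumulative: 0.6304, 0.913, 1


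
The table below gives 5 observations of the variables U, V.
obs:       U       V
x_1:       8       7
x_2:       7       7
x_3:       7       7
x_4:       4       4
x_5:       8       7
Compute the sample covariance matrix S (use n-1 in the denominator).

Step 1 — column means:
  mean(U) = (8 + 7 + 7 + 4 + 8) / 5 = 34/5 = 6.8
  mean(V) = (7 + 7 + 7 + 4 + 7) / 5 = 32/5 = 6.4

Step 2 — sample covariance S[i,j] = (1/(n-1)) · Σ_k (x_{k,i} - mean_i) · (x_{k,j} - mean_j), with n-1 = 4.
  S[U,U] = ((1.2)·(1.2) + (0.2)·(0.2) + (0.2)·(0.2) + (-2.8)·(-2.8) + (1.2)·(1.2)) / 4 = 10.8/4 = 2.7
  S[U,V] = ((1.2)·(0.6) + (0.2)·(0.6) + (0.2)·(0.6) + (-2.8)·(-2.4) + (1.2)·(0.6)) / 4 = 8.4/4 = 2.1
  S[V,V] = ((0.6)·(0.6) + (0.6)·(0.6) + (0.6)·(0.6) + (-2.4)·(-2.4) + (0.6)·(0.6)) / 4 = 7.2/4 = 1.8

S is symmetric (S[j,i] = S[i,j]). Assembling:

S = [[2.7, 2.1],
 [2.1, 1.8]]


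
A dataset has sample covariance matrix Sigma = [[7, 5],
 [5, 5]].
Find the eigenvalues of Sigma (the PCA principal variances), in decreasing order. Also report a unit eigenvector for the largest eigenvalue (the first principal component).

Step 1 — characteristic polynomial of 2×2 Sigma:
  det(Sigma - λI) = λ² - trace · λ + det = 0.
  trace = 7 + 5 = 12, det = 7·5 - (5)² = 10.
Step 2 — discriminant:
  Δ = trace² - 4·det = 144 - 40 = 104.
Step 3 — eigenvalues:
  λ = (trace ± √Δ)/2 = (12 ± 10.198)/2,
  λ_1 = 11.099,  λ_2 = 0.901.

Step 4 — unit eigenvector for λ_1: solve (Sigma - λ_1 I)v = 0. First row:
  (7 - 11.099)·v_x + (5)·v_y = 0, i.e. (-4.099)·v_x + (5)·v_y = 0,
  so v ∝ (b, λ_1 - a) = (5, 4.099) = u.
  ||u|| = √((5)² + (4.099)²) = √(41.802) ≈ 6.4654,
  v_1 = u/||u|| ≈ (0.7733, 0.634) (||v_1|| = 1).

λ_1 = 11.099,  λ_2 = 0.901;  v_1 ≈ (0.7733, 0.634)


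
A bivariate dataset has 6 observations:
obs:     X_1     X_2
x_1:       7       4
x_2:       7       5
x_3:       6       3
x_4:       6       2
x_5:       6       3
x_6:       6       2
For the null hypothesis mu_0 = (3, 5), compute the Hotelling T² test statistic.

Step 1 — sample mean vector:
  mean(X_1) = (7 + 7 + 6 + 6 + 6 + 6) / 6 = 38/6 = 6.3333
  mean(X_2) = (4 + 5 + 3 + 2 + 3 + 2) / 6 = 19/6 = 3.1667
  x̄ = (6.3333, 3.1667),  deviation x̄ - mu_0 = (6.3333, 3.1667) - (3, 5) = (3.3333, -1.8333).

Step 2 — sample covariance matrix, S[i,j] = (1/(n-1)) · Σ_k (x_{k,i} - mean_i) · (x_{k,j} - mean_j), divisor n-1 = 5:
  S[X_1,X_1] = ((0.6667)·(0.6667) + (0.6667)·(0.6667) + (-0.3333)·(-0.3333) + (-0.3333)·(-0.3333) + (-0.3333)·(-0.3333) + (-0.3333)·(-0.3333)) / 5 = 1.3333/5 = 0.2667
  S[X_1,X_2] = ((0.6667)·(0.8333) + (0.6667)·(1.8333) + (-0.3333)·(-0.1667) + (-0.3333)·(-1.1667) + (-0.3333)·(-0.1667) + (-0.3333)·(-1.1667)) / 5 = 2.6667/5 = 0.5333
  S[X_2,X_2] = ((0.8333)·(0.8333) + (1.8333)·(1.8333) + (-0.1667)·(-0.1667) + (-1.1667)·(-1.1667) + (-0.1667)·(-0.1667) + (-1.1667)·(-1.1667)) / 5 = 6.8333/5 = 1.3667
  S = [[0.2667, 0.5333],
 [0.5333, 1.3667]].

Step 3 — invert S. det(S) = 0.2667·1.3667 - (0.5333)² = 0.08.
  S^{-1} = (1/det) · [[d, -b], [-b, a]] = [[17.0833, -6.6667],
 [-6.6667, 3.3333]].

Step 4 — quadratic form (x̄ - mu_0)^T · S^{-1} · (x̄ - mu_0):
  S^{-1} · (x̄ - mu_0) = (69.1667, -28.3333),
  (x̄ - mu_0)^T · [...] = (3.3333)·(69.1667) + (-1.8333)·(-28.3333) = 282.5.

Step 5 — scale by n: T² = 6 · 282.5 = 1695.

T² ≈ 1695


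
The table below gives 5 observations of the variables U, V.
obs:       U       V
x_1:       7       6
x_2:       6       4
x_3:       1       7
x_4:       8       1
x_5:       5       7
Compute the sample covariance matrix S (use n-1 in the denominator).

Step 1 — column means:
  mean(U) = (7 + 6 + 1 + 8 + 5) / 5 = 27/5 = 5.4
  mean(V) = (6 + 4 + 7 + 1 + 7) / 5 = 25/5 = 5

Step 2 — sample covariance S[i,j] = (1/(n-1)) · Σ_k (x_{k,i} - mean_i) · (x_{k,j} - mean_j), with n-1 = 4.
  S[U,U] = ((1.6)·(1.6) + (0.6)·(0.6) + (-4.4)·(-4.4) + (2.6)·(2.6) + (-0.4)·(-0.4)) / 4 = 29.2/4 = 7.3
  S[U,V] = ((1.6)·(1) + (0.6)·(-1) + (-4.4)·(2) + (2.6)·(-4) + (-0.4)·(2)) / 4 = -19/4 = -4.75
  S[V,V] = ((1)·(1) + (-1)·(-1) + (2)·(2) + (-4)·(-4) + (2)·(2)) / 4 = 26/4 = 6.5

S is symmetric (S[j,i] = S[i,j]). Assembling:

S = [[7.3, -4.75],
 [-4.75, 6.5]]


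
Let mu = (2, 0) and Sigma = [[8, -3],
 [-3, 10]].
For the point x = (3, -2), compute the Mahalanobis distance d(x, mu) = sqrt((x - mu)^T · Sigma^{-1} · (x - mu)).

Step 1 — centre the observation: (x - mu) = (1, -2).

Step 2 — invert Sigma. det(Sigma) = 8·10 - (-3)² = 71.
  Sigma^{-1} = (1/det) · [[d, -b], [-b, a]] = [[0.1408, 0.0423],
 [0.0423, 0.1127]].

Step 3 — form the quadratic (x - mu)^T · Sigma^{-1} · (x - mu):
  Sigma^{-1} · (x - mu) = (0.0563, -0.1831).
  (x - mu)^T · [Sigma^{-1} · (x - mu)] = (1)·(0.0563) + (-2)·(-0.1831) = 0.4225.

Step 4 — take square root: d = √(0.4225) ≈ 0.65.

d(x, mu) = √(0.4225) ≈ 0.65


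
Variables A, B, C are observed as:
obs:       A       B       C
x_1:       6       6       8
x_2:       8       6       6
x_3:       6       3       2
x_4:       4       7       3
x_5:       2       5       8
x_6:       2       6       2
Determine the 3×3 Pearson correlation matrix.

Step 1 — column means:
  mean(A) = (6 + 8 + 6 + 4 + 2 + 2) / 6 = 28/6 = 4.6667
  mean(B) = (6 + 6 + 3 + 7 + 5 + 6) / 6 = 33/6 = 5.5
  mean(C) = (8 + 6 + 2 + 3 + 8 + 2) / 6 = 29/6 = 4.8333

Step 2 — sample variances and covariances s[i,j] = (1/(n-1)) · Σ_k (x_{k,i} - mean_i) · (x_{k,j} - mean_j), with n-1 = 5:
  s[A,A] = ((1.3333)·(1.3333) + (3.3333)·(3.3333) + (1.3333)·(1.3333) + (-0.6667)·(-0.6667) + (-2.6667)·(-2.6667) + (-2.6667)·(-2.6667)) / 5 = 29.3333/5 = 5.8667
  s[A,B] = ((1.3333)·(0.5) + (3.3333)·(0.5) + (1.3333)·(-2.5) + (-0.6667)·(1.5) + (-2.6667)·(-0.5) + (-2.6667)·(0.5)) / 5 = -2/5 = -0.4
  s[A,C] = ((1.3333)·(3.1667) + (3.3333)·(1.1667) + (1.3333)·(-2.8333) + (-0.6667)·(-1.8333) + (-2.6667)·(3.1667) + (-2.6667)·(-2.8333)) / 5 = 4.6667/5 = 0.9333
  s[B,B] = ((0.5)·(0.5) + (0.5)·(0.5) + (-2.5)·(-2.5) + (1.5)·(1.5) + (-0.5)·(-0.5) + (0.5)·(0.5)) / 5 = 9.5/5 = 1.9
  s[B,C] = ((0.5)·(3.1667) + (0.5)·(1.1667) + (-2.5)·(-2.8333) + (1.5)·(-1.8333) + (-0.5)·(3.1667) + (0.5)·(-2.8333)) / 5 = 3.5/5 = 0.7
  s[C,C] = ((3.1667)·(3.1667) + (1.1667)·(1.1667) + (-2.8333)·(-2.8333) + (-1.8333)·(-1.8333) + (3.1667)·(3.1667) + (-2.8333)·(-2.8333)) / 5 = 40.8333/5 = 8.1667
  Sample standard deviations s_i = √(s[i,i]):
  s(A) = √(5.8667) = 2.4221
  s(B) = √(1.9) = 1.3784
  s(C) = √(8.1667) = 2.8577

Step 3 — r_{ij} = s_{ij} / (s_i · s_j):
  r[A,A] = 1 (diagonal).
  r[A,B] = -0.4 / (2.4221 · 1.3784) = -0.4 / 3.3387 = -0.1198
  r[A,C] = 0.9333 / (2.4221 · 2.8577) = 0.9333 / 6.9218 = 0.1348
  r[B,B] = 1 (diagonal).
  r[B,C] = 0.7 / (1.3784 · 2.8577) = 0.7 / 3.9391 = 0.1777
  r[C,C] = 1 (diagonal).

R is symmetric with unit diagonal. Assembling:

R = [[1, -0.1198, 0.1348],
 [-0.1198, 1, 0.1777],
 [0.1348, 0.1777, 1]]


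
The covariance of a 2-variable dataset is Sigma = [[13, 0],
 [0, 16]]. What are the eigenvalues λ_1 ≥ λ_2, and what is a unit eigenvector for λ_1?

Step 1 — characteristic polynomial of 2×2 Sigma:
  det(Sigma - λI) = λ² - trace · λ + det = 0.
  trace = 13 + 16 = 29, det = 13·16 - (0)² = 208.
Step 2 — discriminant:
  Δ = trace² - 4·det = 841 - 832 = 9.
Step 3 — eigenvalues:
  λ = (trace ± √Δ)/2 = (29 ± 3)/2,
  λ_1 = 16,  λ_2 = 13.

Step 4 — unit eigenvector for λ_1: Sigma is diagonal, so its eigenvectors are the coordinate axes. λ_1 = 16 is the diagonal entry on the second coordinate axis, hence
  v_1 = (0, 1) (||v_1|| = 1).

λ_1 = 16,  λ_2 = 13;  v_1 ≈ (0, 1)


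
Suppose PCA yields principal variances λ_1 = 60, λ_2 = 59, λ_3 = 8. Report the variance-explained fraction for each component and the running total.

Step 1 — total variance = trace(Sigma) = Σ λ_i = 60 + 59 + 8 = 127.

Step 2 — fraction explained by component i = λ_i / Σ λ:
  PC1: 60/127 = 0.4724
  PC2: 59/127 = 0.4646
  PC3: 8/127 = 0.063

Step 3 — cumulative fraction after k components = (λ_1 + ... + λ_k) / Σ λ:
  k = 1: 60/127 = 0.4724
  k = 2: (60 + 59)/127 = 119/127 = 0.937
  k = 3: (60 + 59 + 8)/127 = 127/127 = 1

Summary (fraction, with percent):

explained: PC1 0.4724 (47.24%), PC2 0.4646 (46.46%), PC3 0.063 (6.3%);  cumulative: 0.4724, 0.937, 1


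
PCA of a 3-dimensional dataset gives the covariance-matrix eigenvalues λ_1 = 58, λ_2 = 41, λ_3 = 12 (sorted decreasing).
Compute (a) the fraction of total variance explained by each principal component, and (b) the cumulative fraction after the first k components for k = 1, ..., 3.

Step 1 — total variance = trace(Sigma) = Σ λ_i = 58 + 41 + 12 = 111.

Step 2 — fraction explained by component i = λ_i / Σ λ:
  PC1: 58/111 = 0.5225
  PC2: 41/111 = 0.3694
  PC3: 12/111 = 0.1081

Step 3 — cumulative fraction after k components = (λ_1 + ... + λ_k) / Σ λ:
  k = 1: 58/111 = 0.5225
  k = 2: (58 + 41)/111 = 99/111 = 0.8919
  k = 3: (58 + 41 + 12)/111 = 111/111 = 1

Summary (fraction, with percent):

explained: PC1 0.5225 (52.25%), PC2 0.3694 (36.94%), PC3 0.1081 (10.81%);  cumulative: 0.5225, 0.8919, 1


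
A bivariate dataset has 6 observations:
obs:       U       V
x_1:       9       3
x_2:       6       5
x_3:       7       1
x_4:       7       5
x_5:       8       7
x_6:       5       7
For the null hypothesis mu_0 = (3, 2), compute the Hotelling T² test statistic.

Step 1 — sample mean vector:
  mean(U) = (9 + 6 + 7 + 7 + 8 + 5) / 6 = 42/6 = 7
  mean(V) = (3 + 5 + 1 + 5 + 7 + 7) / 6 = 28/6 = 4.6667
  x̄ = (7, 4.6667),  deviation x̄ - mu_0 = (7, 4.6667) - (3, 2) = (4, 2.6667).

Step 2 — sample covariance matrix, S[i,j] = (1/(n-1)) · Σ_k (x_{k,i} - mean_i) · (x_{k,j} - mean_j), divisor n-1 = 5:
  S[U,U] = ((2)·(2) + (-1)·(-1) + (0)·(0) + (0)·(0) + (1)·(1) + (-2)·(-2)) / 5 = 10/5 = 2
  S[U,V] = ((2)·(-1.6667) + (-1)·(0.3333) + (0)·(-3.6667) + (0)·(0.3333) + (1)·(2.3333) + (-2)·(2.3333)) / 5 = -6/5 = -1.2
  S[V,V] = ((-1.6667)·(-1.6667) + (0.3333)·(0.3333) + (-3.6667)·(-3.6667) + (0.3333)·(0.3333) + (2.3333)·(2.3333) + (2.3333)·(2.3333)) / 5 = 27.3333/5 = 5.4667
  S = [[2, -1.2],
 [-1.2, 5.4667]].

Step 3 — invert S. det(S) = 2·5.4667 - (-1.2)² = 9.4933.
  S^{-1} = (1/det) · [[d, -b], [-b, a]] = [[0.5758, 0.1264],
 [0.1264, 0.2107]].

Step 4 — quadratic form (x̄ - mu_0)^T · S^{-1} · (x̄ - mu_0):
  S^{-1} · (x̄ - mu_0) = (2.6404, 1.0674),
  (x̄ - mu_0)^T · [...] = (4)·(2.6404) + (2.6667)·(1.0674) = 13.4082.

Step 5 — scale by n: T² = 6 · 13.4082 = 80.4494.

T² ≈ 80.4494


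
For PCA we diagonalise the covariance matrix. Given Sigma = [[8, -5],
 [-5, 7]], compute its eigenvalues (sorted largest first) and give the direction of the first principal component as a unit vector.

Step 1 — characteristic polynomial of 2×2 Sigma:
  det(Sigma - λI) = λ² - trace · λ + det = 0.
  trace = 8 + 7 = 15, det = 8·7 - (-5)² = 31.
Step 2 — discriminant:
  Δ = trace² - 4·det = 225 - 124 = 101.
Step 3 — eigenvalues:
  λ = (trace ± √Δ)/2 = (15 ± 10.0499)/2,
  λ_1 = 12.5249,  λ_2 = 2.4751.

Step 4 — unit eigenvector for λ_1: solve (Sigma - λ_1 I)v = 0. First row:
  (8 - 12.5249)·v_x + (-5)·v_y = 0, i.e. (-4.5249)·v_x + (-5)·v_y = 0,
  so v ∝ (b, λ_1 - a) = (-5, 4.5249); multiply by -1 so the first entry is positive: u = (5, -4.5249).
  ||u|| = √((5)² + (-4.5249)²) = √(45.4751) ≈ 6.7435,
  v_1 = u/||u|| ≈ (0.7415, -0.671) (||v_1|| = 1).

λ_1 = 12.5249,  λ_2 = 2.4751;  v_1 ≈ (0.7415, -0.671)


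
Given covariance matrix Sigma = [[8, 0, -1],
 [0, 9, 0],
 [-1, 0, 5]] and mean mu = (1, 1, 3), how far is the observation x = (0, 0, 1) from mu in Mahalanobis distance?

Step 1 — centre the observation: (x - mu) = (-1, -1, -2).

Step 2 — invert Sigma (cofactor / det for 3×3, or solve directly):
  Sigma^{-1} = [[0.1282, 0, 0.0256],
 [0, 0.1111, 0],
 [0.0256, 0, 0.2051]].

Step 3 — form the quadratic (x - mu)^T · Sigma^{-1} · (x - mu):
  Sigma^{-1} · (x - mu) = (-0.1795, -0.1111, -0.4359).
  (x - mu)^T · [Sigma^{-1} · (x - mu)] = (-1)·(-0.1795) + (-1)·(-0.1111) + (-2)·(-0.4359) = 1.1624.

Step 4 — take square root: d = √(1.1624) ≈ 1.0781.

d(x, mu) = √(1.1624) ≈ 1.0781


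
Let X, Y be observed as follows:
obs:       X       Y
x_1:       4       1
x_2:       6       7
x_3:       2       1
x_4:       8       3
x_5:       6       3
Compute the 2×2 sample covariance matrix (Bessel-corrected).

Step 1 — column means:
  mean(X) = (4 + 6 + 2 + 8 + 6) / 5 = 26/5 = 5.2
  mean(Y) = (1 + 7 + 1 + 3 + 3) / 5 = 15/5 = 3

Step 2 — sample covariance S[i,j] = (1/(n-1)) · Σ_k (x_{k,i} - mean_i) · (x_{k,j} - mean_j), with n-1 = 4.
  S[X,X] = ((-1.2)·(-1.2) + (0.8)·(0.8) + (-3.2)·(-3.2) + (2.8)·(2.8) + (0.8)·(0.8)) / 4 = 20.8/4 = 5.2
  S[X,Y] = ((-1.2)·(-2) + (0.8)·(4) + (-3.2)·(-2) + (2.8)·(0) + (0.8)·(0)) / 4 = 12/4 = 3
  S[Y,Y] = ((-2)·(-2) + (4)·(4) + (-2)·(-2) + (0)·(0) + (0)·(0)) / 4 = 24/4 = 6

S is symmetric (S[j,i] = S[i,j]). Assembling:

S = [[5.2, 3],
 [3, 6]]


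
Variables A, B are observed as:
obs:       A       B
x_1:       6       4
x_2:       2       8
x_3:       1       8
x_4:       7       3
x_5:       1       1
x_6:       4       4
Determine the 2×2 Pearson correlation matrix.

Step 1 — column means:
  mean(A) = (6 + 2 + 1 + 7 + 1 + 4) / 6 = 21/6 = 3.5
  mean(B) = (4 + 8 + 8 + 3 + 1 + 4) / 6 = 28/6 = 4.6667

Step 2 — sample variances and covariances s[i,j] = (1/(n-1)) · Σ_k (x_{k,i} - mean_i) · (x_{k,j} - mean_j), with n-1 = 5:
  s[A,A] = ((2.5)·(2.5) + (-1.5)·(-1.5) + (-2.5)·(-2.5) + (3.5)·(3.5) + (-2.5)·(-2.5) + (0.5)·(0.5)) / 5 = 33.5/5 = 6.7
  s[A,B] = ((2.5)·(-0.6667) + (-1.5)·(3.3333) + (-2.5)·(3.3333) + (3.5)·(-1.6667) + (-2.5)·(-3.6667) + (0.5)·(-0.6667)) / 5 = -12/5 = -2.4
  s[B,B] = ((-0.6667)·(-0.6667) + (3.3333)·(3.3333) + (3.3333)·(3.3333) + (-1.6667)·(-1.6667) + (-3.6667)·(-3.6667) + (-0.6667)·(-0.6667)) / 5 = 39.3333/5 = 7.8667
  Sample standard deviations s_i = √(s[i,i]):
  s(A) = √(6.7) = 2.5884
  s(B) = √(7.8667) = 2.8048

Step 3 — r_{ij} = s_{ij} / (s_i · s_j):
  r[A,A] = 1 (diagonal).
  r[A,B] = -2.4 / (2.5884 · 2.8048) = -2.4 / 7.2599 = -0.3306
  r[B,B] = 1 (diagonal).

R is symmetric with unit diagonal. Assembling:

R = [[1, -0.3306],
 [-0.3306, 1]]


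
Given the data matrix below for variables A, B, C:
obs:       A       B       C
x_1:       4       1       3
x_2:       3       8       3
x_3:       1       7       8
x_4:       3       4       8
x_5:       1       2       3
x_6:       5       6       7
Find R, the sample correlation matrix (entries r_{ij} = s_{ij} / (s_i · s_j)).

Step 1 — column means:
  mean(A) = (4 + 3 + 1 + 3 + 1 + 5) / 6 = 17/6 = 2.8333
  mean(B) = (1 + 8 + 7 + 4 + 2 + 6) / 6 = 28/6 = 4.6667
  mean(C) = (3 + 3 + 8 + 8 + 3 + 7) / 6 = 32/6 = 5.3333

Step 2 — sample variances and covariances s[i,j] = (1/(n-1)) · Σ_k (x_{k,i} - mean_i) · (x_{k,j} - mean_j), with n-1 = 5:
  s[A,A] = ((1.1667)·(1.1667) + (0.1667)·(0.1667) + (-1.8333)·(-1.8333) + (0.1667)·(0.1667) + (-1.8333)·(-1.8333) + (2.1667)·(2.1667)) / 5 = 12.8333/5 = 2.5667
  s[A,B] = ((1.1667)·(-3.6667) + (0.1667)·(3.3333) + (-1.8333)·(2.3333) + (0.1667)·(-0.6667) + (-1.8333)·(-2.6667) + (2.1667)·(1.3333)) / 5 = -0.3333/5 = -0.0667
  s[A,C] = ((1.1667)·(-2.3333) + (0.1667)·(-2.3333) + (-1.8333)·(2.6667) + (0.1667)·(2.6667) + (-1.8333)·(-2.3333) + (2.1667)·(1.6667)) / 5 = 0.3333/5 = 0.0667
  s[B,B] = ((-3.6667)·(-3.6667) + (3.3333)·(3.3333) + (2.3333)·(2.3333) + (-0.6667)·(-0.6667) + (-2.6667)·(-2.6667) + (1.3333)·(1.3333)) / 5 = 39.3333/5 = 7.8667
  s[B,C] = ((-3.6667)·(-2.3333) + (3.3333)·(-2.3333) + (2.3333)·(2.6667) + (-0.6667)·(2.6667) + (-2.6667)·(-2.3333) + (1.3333)·(1.6667)) / 5 = 13.6667/5 = 2.7333
  s[C,C] = ((-2.3333)·(-2.3333) + (-2.3333)·(-2.3333) + (2.6667)·(2.6667) + (2.6667)·(2.6667) + (-2.3333)·(-2.3333) + (1.6667)·(1.6667)) / 5 = 33.3333/5 = 6.6667
  Sample standard deviations s_i = √(s[i,i]):
  s(A) = √(2.5667) = 1.6021
  s(B) = √(7.8667) = 2.8048
  s(C) = √(6.6667) = 2.582

Step 3 — r_{ij} = s_{ij} / (s_i · s_j):
  r[A,A] = 1 (diagonal).
  r[A,B] = -0.0667 / (1.6021 · 2.8048) = -0.0667 / 4.4935 = -0.0148
  r[A,C] = 0.0667 / (1.6021 · 2.582) = 0.0667 / 4.1366 = 0.0161
  r[B,B] = 1 (diagonal).
  r[B,C] = 2.7333 / (2.8048 · 2.582) = 2.7333 / 7.2419 = 0.3774
  r[C,C] = 1 (diagonal).

R is symmetric with unit diagonal. Assembling:

R = [[1, -0.0148, 0.0161],
 [-0.0148, 1, 0.3774],
 [0.0161, 0.3774, 1]]


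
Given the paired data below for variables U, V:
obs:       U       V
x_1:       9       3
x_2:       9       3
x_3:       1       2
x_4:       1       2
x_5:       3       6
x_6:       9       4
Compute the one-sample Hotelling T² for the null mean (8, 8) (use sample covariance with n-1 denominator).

Step 1 — sample mean vector:
  mean(U) = (9 + 9 + 1 + 1 + 3 + 9) / 6 = 32/6 = 5.3333
  mean(V) = (3 + 3 + 2 + 2 + 6 + 4) / 6 = 20/6 = 3.3333
  x̄ = (5.3333, 3.3333),  deviation x̄ - mu_0 = (5.3333, 3.3333) - (8, 8) = (-2.6667, -4.6667).

Step 2 — sample covariance matrix, S[i,j] = (1/(n-1)) · Σ_k (x_{k,i} - mean_i) · (x_{k,j} - mean_j), divisor n-1 = 5:
  S[U,U] = ((3.6667)·(3.6667) + (3.6667)·(3.6667) + (-4.3333)·(-4.3333) + (-4.3333)·(-4.3333) + (-2.3333)·(-2.3333) + (3.6667)·(3.6667)) / 5 = 83.3333/5 = 16.6667
  S[U,V] = ((3.6667)·(-0.3333) + (3.6667)·(-0.3333) + (-4.3333)·(-1.3333) + (-4.3333)·(-1.3333) + (-2.3333)·(2.6667) + (3.6667)·(0.6667)) / 5 = 5.3333/5 = 1.0667
  S[V,V] = ((-0.3333)·(-0.3333) + (-0.3333)·(-0.3333) + (-1.3333)·(-1.3333) + (-1.3333)·(-1.3333) + (2.6667)·(2.6667) + (0.6667)·(0.6667)) / 5 = 11.3333/5 = 2.2667
  S = [[16.6667, 1.0667],
 [1.0667, 2.2667]].

Step 3 — invert S. det(S) = 16.6667·2.2667 - (1.0667)² = 36.64.
  S^{-1} = (1/det) · [[d, -b], [-b, a]] = [[0.0619, -0.0291],
 [-0.0291, 0.4549]].

Step 4 — quadratic form (x̄ - mu_0)^T · S^{-1} · (x̄ - mu_0):
  S^{-1} · (x̄ - mu_0) = (-0.0291, -2.0451),
  (x̄ - mu_0)^T · [...] = (-2.6667)·(-0.0291) + (-4.6667)·(-2.0451) = 9.6215.

Step 5 — scale by n: T² = 6 · 9.6215 = 57.7293.

T² ≈ 57.7293


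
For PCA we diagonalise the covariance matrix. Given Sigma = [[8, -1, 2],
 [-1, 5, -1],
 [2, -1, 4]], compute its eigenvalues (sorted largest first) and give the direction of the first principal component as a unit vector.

Step 1 — characteristic polynomial p(λ) = det(λI - Sigma) = λ³ - tr·λ² + c_1·λ - det, where tr = trace, c_1 = sum of the principal 2×2 minors, det = det(Sigma):
  tr = 8 + 5 + 4 = 17,
  c_1 = (8·5 - (-1)²) + (8·4 - (2)²) + (5·4 - (-1)²) = 39 + 28 + 19 = 86,
  det = 8·(5·4 - (-1)²) - (-1)·((-1)·4 - (-1)·(2)) + (2)·((-1)·(-1) - 5·(2)) = 8·(19) - (-1)·(-2) + (2)·(-9) = 132.
  So p(λ) = λ³ - 17λ² + 86λ - 132.
Step 2 — look for an integer root (rational root theorem: any rational root is an integer divisor of 132). Testing λ = 3:
  p(3) = 27 - 153 + 258 - 132 = 0  ✓
  Dividing out (λ - 3): p(λ) = (λ - 3)(λ² - 14λ + 44).
Step 3 — remaining eigenvalues from the quadratic λ² - 14λ + 44 = 0:
  Δ = 14² - 4·44 = 196 - 176 = 20,  λ = (14 ± √20)/2 = (14 ± 4.4721)/2 ≈ 9.2361 or 4.7639.
  Sorted: λ_1 = 9.2361,  λ_2 = 4.7639,  λ_3 = 3  (check: sum = 17 = tr ✓).

Step 4 — unit eigenvector for λ_1 ≈ 9.2361: v spans the null space of (Sigma - λ_1 I), whose rows are
  r_1 = (-1.2361, -1, 2),  r_2 = (-1, -4.2361, -1),  r_3 = (2, -1, -5.2361).
  v is orthogonal to every row, so take v ∝ r_1 × r_2 = ((-1)·(-1) - (2)·(-4.2361), (2)·(-1) - (-1.2361)·(-1), (-1.2361)·(-4.2361) - (-1)·(-1)) ≈ (9.4721, -3.2361, 4.2361).
  Let u = (9.4721, -3.2361, 4.2361).
  ||u|| = √((9.4721)² + (-3.2361)² + (4.2361)²) = √(118.1378) ≈ 10.8691,  v_1 = u/||u|| ≈ (0.8715, -0.2977, 0.3897) (||v_1|| = 1).

λ_1 = 9.2361,  λ_2 = 4.7639,  λ_3 = 3;  v_1 ≈ (0.8715, -0.2977, 0.3897)


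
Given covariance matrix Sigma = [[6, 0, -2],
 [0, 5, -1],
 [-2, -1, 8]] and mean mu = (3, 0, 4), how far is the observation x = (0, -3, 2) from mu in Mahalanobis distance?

Step 1 — centre the observation: (x - mu) = (-3, -3, -2).

Step 2 — invert Sigma (cofactor / det for 3×3, or solve directly):
  Sigma^{-1} = [[0.1822, 0.0093, 0.0467],
 [0.0093, 0.2056, 0.028],
 [0.0467, 0.028, 0.1402]].

Step 3 — form the quadratic (x - mu)^T · Sigma^{-1} · (x - mu):
  Sigma^{-1} · (x - mu) = (-0.6682, -0.7009, -0.5047).
  (x - mu)^T · [Sigma^{-1} · (x - mu)] = (-3)·(-0.6682) + (-3)·(-0.7009) + (-2)·(-0.5047) = 5.1168.

Step 4 — take square root: d = √(5.1168) ≈ 2.262.

d(x, mu) = √(5.1168) ≈ 2.262


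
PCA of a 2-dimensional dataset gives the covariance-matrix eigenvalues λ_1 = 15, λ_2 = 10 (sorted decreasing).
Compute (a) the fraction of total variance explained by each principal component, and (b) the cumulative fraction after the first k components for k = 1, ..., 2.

Step 1 — total variance = trace(Sigma) = Σ λ_i = 15 + 10 = 25.

Step 2 — fraction explained by component i = λ_i / Σ λ:
  PC1: 15/25 = 0.6
  PC2: 10/25 = 0.4

Step 3 — cumulative fraction after k components = (λ_1 + ... + λ_k) / Σ λ:
  k = 1: 15/25 = 0.6
  k = 2: (15 + 10)/25 = 25/25 = 1

Summary (fraction, with percent):

explained: PC1 0.6 (60%), PC2 0.4 (40%);  cumulative: 0.6, 1


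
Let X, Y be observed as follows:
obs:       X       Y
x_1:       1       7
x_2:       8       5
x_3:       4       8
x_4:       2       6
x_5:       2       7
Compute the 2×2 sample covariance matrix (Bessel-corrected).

Step 1 — column means:
  mean(X) = (1 + 8 + 4 + 2 + 2) / 5 = 17/5 = 3.4
  mean(Y) = (7 + 5 + 8 + 6 + 7) / 5 = 33/5 = 6.6

Step 2 — sample covariance S[i,j] = (1/(n-1)) · Σ_k (x_{k,i} - mean_i) · (x_{k,j} - mean_j), with n-1 = 4.
  S[X,X] = ((-2.4)·(-2.4) + (4.6)·(4.6) + (0.6)·(0.6) + (-1.4)·(-1.4) + (-1.4)·(-1.4)) / 4 = 31.2/4 = 7.8
  S[X,Y] = ((-2.4)·(0.4) + (4.6)·(-1.6) + (0.6)·(1.4) + (-1.4)·(-0.6) + (-1.4)·(0.4)) / 4 = -7.2/4 = -1.8
  S[Y,Y] = ((0.4)·(0.4) + (-1.6)·(-1.6) + (1.4)·(1.4) + (-0.6)·(-0.6) + (0.4)·(0.4)) / 4 = 5.2/4 = 1.3

S is symmetric (S[j,i] = S[i,j]). Assembling:

S = [[7.8, -1.8],
 [-1.8, 1.3]]


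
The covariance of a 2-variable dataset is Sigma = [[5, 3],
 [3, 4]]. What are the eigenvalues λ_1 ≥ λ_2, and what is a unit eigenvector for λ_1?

Step 1 — characteristic polynomial of 2×2 Sigma:
  det(Sigma - λI) = λ² - trace · λ + det = 0.
  trace = 5 + 4 = 9, det = 5·4 - (3)² = 11.
Step 2 — discriminant:
  Δ = trace² - 4·det = 81 - 44 = 37.
Step 3 — eigenvalues:
  λ = (trace ± √Δ)/2 = (9 ± 6.0828)/2,
  λ_1 = 7.5414,  λ_2 = 1.4586.

Step 4 — unit eigenvector for λ_1: solve (Sigma - λ_1 I)v = 0. First row:
  (5 - 7.5414)·v_x + (3)·v_y = 0, i.e. (-2.5414)·v_x + (3)·v_y = 0,
  so v ∝ (b, λ_1 - a) = (3, 2.5414) = u.
  ||u|| = √((3)² + (2.5414)²) = √(15.4586) ≈ 3.9317,
  v_1 = u/||u|| ≈ (0.763, 0.6464) (||v_1|| = 1).

λ_1 = 7.5414,  λ_2 = 1.4586;  v_1 ≈ (0.763, 0.6464)


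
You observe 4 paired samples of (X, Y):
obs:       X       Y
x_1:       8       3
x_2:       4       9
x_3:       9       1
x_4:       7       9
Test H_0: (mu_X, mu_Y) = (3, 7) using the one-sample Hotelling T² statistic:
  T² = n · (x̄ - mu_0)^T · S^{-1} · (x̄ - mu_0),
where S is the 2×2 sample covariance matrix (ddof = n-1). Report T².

Step 1 — sample mean vector:
  mean(X) = (8 + 4 + 9 + 7) / 4 = 28/4 = 7
  mean(Y) = (3 + 9 + 1 + 9) / 4 = 22/4 = 5.5
  x̄ = (7, 5.5),  deviation x̄ - mu_0 = (7, 5.5) - (3, 7) = (4, -1.5).

Step 2 — sample covariance matrix, S[i,j] = (1/(n-1)) · Σ_k (x_{k,i} - mean_i) · (x_{k,j} - mean_j), divisor n-1 = 3:
  S[X,X] = ((1)·(1) + (-3)·(-3) + (2)·(2) + (0)·(0)) / 3 = 14/3 = 4.6667
  S[X,Y] = ((1)·(-2.5) + (-3)·(3.5) + (2)·(-4.5) + (0)·(3.5)) / 3 = -22/3 = -7.3333
  S[Y,Y] = ((-2.5)·(-2.5) + (3.5)·(3.5) + (-4.5)·(-4.5) + (3.5)·(3.5)) / 3 = 51/3 = 17
  S = [[4.6667, -7.3333],
 [-7.3333, 17]].

Step 3 — invert S. det(S) = 4.6667·17 - (-7.3333)² = 25.5556.
  S^{-1} = (1/det) · [[d, -b], [-b, a]] = [[0.6652, 0.287],
 [0.287, 0.1826]].

Step 4 — quadratic form (x̄ - mu_0)^T · S^{-1} · (x̄ - mu_0):
  S^{-1} · (x̄ - mu_0) = (2.2304, 0.8739),
  (x̄ - mu_0)^T · [...] = (4)·(2.2304) + (-1.5)·(0.8739) = 7.6109.

Step 5 — scale by n: T² = 4 · 7.6109 = 30.4435.

T² ≈ 30.4435


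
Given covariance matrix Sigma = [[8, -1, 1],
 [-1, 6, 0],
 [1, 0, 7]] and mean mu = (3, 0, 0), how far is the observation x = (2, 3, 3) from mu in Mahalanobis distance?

Step 1 — centre the observation: (x - mu) = (-1, 3, 3).

Step 2 — invert Sigma (cofactor / det for 3×3, or solve directly):
  Sigma^{-1} = [[0.13, 0.0217, -0.0186],
 [0.0217, 0.1703, -0.0031],
 [-0.0186, -0.0031, 0.1455]].

Step 3 — form the quadratic (x - mu)^T · Sigma^{-1} · (x - mu):
  Sigma^{-1} · (x - mu) = (-0.1207, 0.4799, 0.4458).
  (x - mu)^T · [Sigma^{-1} · (x - mu)] = (-1)·(-0.1207) + (3)·(0.4799) + (3)·(0.4458) = 2.8978.

Step 4 — take square root: d = √(2.8978) ≈ 1.7023.

d(x, mu) = √(2.8978) ≈ 1.7023


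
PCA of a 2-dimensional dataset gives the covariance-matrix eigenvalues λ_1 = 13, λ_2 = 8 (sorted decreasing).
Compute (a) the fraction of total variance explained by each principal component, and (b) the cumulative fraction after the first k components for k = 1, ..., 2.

Step 1 — total variance = trace(Sigma) = Σ λ_i = 13 + 8 = 21.

Step 2 — fraction explained by component i = λ_i / Σ λ:
  PC1: 13/21 = 0.619
  PC2: 8/21 = 0.381

Step 3 — cumulative fraction after k components = (λ_1 + ... + λ_k) / Σ λ:
  k = 1: 13/21 = 0.619
  k = 2: (13 + 8)/21 = 21/21 = 1

Summary (fraction, with percent):

explained: PC1 0.619 (61.9%), PC2 0.381 (38.1%);  cumulative: 0.619, 1
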